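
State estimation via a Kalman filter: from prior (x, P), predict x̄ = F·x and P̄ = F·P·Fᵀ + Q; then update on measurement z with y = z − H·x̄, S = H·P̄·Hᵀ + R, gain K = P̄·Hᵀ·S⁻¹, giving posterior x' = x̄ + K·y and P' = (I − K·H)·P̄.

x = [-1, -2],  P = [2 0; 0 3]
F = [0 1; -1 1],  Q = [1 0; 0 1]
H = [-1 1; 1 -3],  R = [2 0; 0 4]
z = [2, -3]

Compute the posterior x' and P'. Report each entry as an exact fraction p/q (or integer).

x' = [-131/82, 29/82]
P' = [181/82 87/82; 87/82 69/82]

x̄ = F·x = [-2, -1]
P̄ = F·P·Fᵀ + Q = [4 3; 3 6]
y = z − H·x̄ = [1, -4]
S = H·P̄·Hᵀ + R = [6 -10; -10 44]
K = P̄·Hᵀ·S⁻¹ = [-47/82 -10/41; -9/82 -15/41]
x' = x̄ + K·y = [-131/82, 29/82]
P' = (I − K·H)·P̄ = [181/82 87/82; 87/82 69/82]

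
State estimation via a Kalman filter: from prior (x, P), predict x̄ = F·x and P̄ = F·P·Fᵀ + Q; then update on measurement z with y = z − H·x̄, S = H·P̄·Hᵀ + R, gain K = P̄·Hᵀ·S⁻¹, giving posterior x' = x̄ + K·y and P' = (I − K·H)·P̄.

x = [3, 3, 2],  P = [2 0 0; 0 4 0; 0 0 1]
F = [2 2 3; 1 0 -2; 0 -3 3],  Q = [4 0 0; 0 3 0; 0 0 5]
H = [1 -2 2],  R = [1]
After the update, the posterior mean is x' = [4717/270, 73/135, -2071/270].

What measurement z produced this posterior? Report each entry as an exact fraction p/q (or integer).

z = [1]

x̄ = F·x = [18, -1, -3]
P̄ = F·P·Fᵀ + Q = [37 -2 -15; -2 9 -6; -15 -6 50]
S = H·P̄·Hᵀ + R = [270]
K = P̄·Hᵀ·S⁻¹ = [11/270; -16/135; 97/270]
x' − x̄ = [-143/270, 208/135, -1261/270] = K·y
y = (KᵀK)⁻¹·Kᵀ·(x' − x̄) = [-13]
z = y + H·x̄ = [-13] + [14] = [1]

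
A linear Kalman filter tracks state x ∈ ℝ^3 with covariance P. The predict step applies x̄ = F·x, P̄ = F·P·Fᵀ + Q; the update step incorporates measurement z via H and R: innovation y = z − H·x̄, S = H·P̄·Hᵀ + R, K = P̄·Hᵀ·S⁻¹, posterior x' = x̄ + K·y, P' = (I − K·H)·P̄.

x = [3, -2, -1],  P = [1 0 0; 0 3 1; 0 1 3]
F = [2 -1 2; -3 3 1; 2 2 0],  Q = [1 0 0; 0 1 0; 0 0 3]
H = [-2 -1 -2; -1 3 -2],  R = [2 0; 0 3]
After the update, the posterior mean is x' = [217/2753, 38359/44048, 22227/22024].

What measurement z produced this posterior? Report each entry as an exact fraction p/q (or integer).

z = [-3, 1]

x̄ = F·x = [6, -16, 2]
P̄ = F·P·Fᵀ + Q = [16 -4 2; -4 46 14; 2 14 19]
S = H·P̄·Hᵀ + R = [244 -54; -54 373]
K = P̄·Hᵀ·S⁻¹ = [-427/2753 -298/2753; -9231/44048 6063/22024; -5195/22024 -317/11012]
x' − x̄ = [-16301/2753, 743127/44048, -21821/22024] = K·y
y = (KᵀK)⁻¹·Kᵀ·(x' − x̄) = [-3, 59]
z = y + H·x̄ = [-3, 59] + [0, -58] = [-3, 1]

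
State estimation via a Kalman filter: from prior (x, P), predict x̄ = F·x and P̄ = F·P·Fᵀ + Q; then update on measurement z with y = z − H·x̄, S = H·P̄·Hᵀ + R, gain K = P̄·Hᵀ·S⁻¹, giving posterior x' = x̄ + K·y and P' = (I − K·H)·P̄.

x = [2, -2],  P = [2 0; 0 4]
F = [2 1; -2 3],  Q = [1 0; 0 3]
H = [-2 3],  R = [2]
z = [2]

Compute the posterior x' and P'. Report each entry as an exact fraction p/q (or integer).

x̄ = F·x = [2, -10]
P̄ = F·P·Fᵀ + Q = [13 4; 4 47]
y = z − H·x̄ = [36]
S = H·P̄·Hᵀ + R = [429]
K = P̄·Hᵀ·S⁻¹ = [-14/429; 133/429]
x' = x̄ + K·y = [118/143, 166/143]
P' = (I − K·H)·P̄ = [5381/429 3578/429; 3578/429 2474/429]

x' = [118/143, 166/143]
P' = [5381/429 3578/429; 3578/429 2474/429]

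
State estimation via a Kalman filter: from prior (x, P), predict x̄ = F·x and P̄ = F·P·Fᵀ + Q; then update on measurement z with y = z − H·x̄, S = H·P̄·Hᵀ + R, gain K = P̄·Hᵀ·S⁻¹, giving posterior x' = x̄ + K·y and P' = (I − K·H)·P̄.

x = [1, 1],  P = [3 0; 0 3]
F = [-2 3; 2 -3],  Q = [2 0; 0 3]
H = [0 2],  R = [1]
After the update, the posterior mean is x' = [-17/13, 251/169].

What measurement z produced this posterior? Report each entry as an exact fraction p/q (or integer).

x̄ = F·x = [1, -1]
P̄ = F·P·Fᵀ + Q = [41 -39; -39 42]
S = H·P̄·Hᵀ + R = [169]
K = P̄·Hᵀ·S⁻¹ = [-6/13; 84/169]
x' − x̄ = [-30/13, 420/169] = K·y
y = (KᵀK)⁻¹·Kᵀ·(x' − x̄) = [5]
z = y + H·x̄ = [5] + [-2] = [3]

z = [3]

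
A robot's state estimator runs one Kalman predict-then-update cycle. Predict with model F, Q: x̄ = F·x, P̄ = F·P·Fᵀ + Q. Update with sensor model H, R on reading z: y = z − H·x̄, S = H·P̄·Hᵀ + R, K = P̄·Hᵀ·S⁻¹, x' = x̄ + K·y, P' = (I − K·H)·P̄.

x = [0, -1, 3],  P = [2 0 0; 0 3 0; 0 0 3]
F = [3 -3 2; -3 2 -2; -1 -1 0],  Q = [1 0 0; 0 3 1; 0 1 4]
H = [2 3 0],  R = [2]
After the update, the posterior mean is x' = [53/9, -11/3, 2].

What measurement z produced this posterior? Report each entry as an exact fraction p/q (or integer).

z = [1]

x̄ = F·x = [9, -8, 1]
P̄ = F·P·Fᵀ + Q = [58 -48 3; -48 45 1; 3 1 9]
S = H·P̄·Hᵀ + R = [63]
K = P̄·Hᵀ·S⁻¹ = [-4/9; 13/21; 1/7]
x' − x̄ = [-28/9, 13/3, 1] = K·y
y = (KᵀK)⁻¹·Kᵀ·(x' − x̄) = [7]
z = y + H·x̄ = [7] + [-6] = [1]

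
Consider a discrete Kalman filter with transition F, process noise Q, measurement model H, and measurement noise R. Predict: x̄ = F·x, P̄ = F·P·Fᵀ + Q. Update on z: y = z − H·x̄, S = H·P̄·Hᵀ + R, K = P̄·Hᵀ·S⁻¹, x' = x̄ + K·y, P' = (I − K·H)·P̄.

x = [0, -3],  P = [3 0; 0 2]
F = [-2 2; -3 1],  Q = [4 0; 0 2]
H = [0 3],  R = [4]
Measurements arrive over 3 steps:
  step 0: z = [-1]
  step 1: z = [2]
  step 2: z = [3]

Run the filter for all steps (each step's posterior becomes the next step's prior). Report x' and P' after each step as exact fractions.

step 0: x̄ = F·x = [-6, -3]
step 0: P̄ = F·P·Fᵀ + Q = [24 22; 22 31]
step 0: y = z − H·x̄ = [8]
step 0: S = H·P̄·Hᵀ + R = [283]
step 0: K = P̄·Hᵀ·S⁻¹ = [66/283; 93/283]
step 0: x' = x̄ + K·y = [-1170/283, -105/283]
step 0: P' = (I − K·H)·P̄ = [2436/283 88/283; 88/283 124/283]
step 1: x̄ = F·x = [2130/283, 3405/283]
step 1: P̄ = F·P·Fᵀ + Q = [10668/283 14160/283; 14160/283 22086/283]
step 1: y = z − H·x̄ = [-9649/283]
step 1: S = H·P̄·Hᵀ + R = [199906/283]
step 1: K = P̄·Hᵀ·S⁻¹ = [21240/99953; 33129/99953]
step 1: x' = x̄ + K·y = [28110/99953, 73068/99953]
step 1: P' = (I − K·H)·P̄ = [579588/99953 28320/99953; 28320/99953 44172/99953]
step 2: x̄ = F·x = [89916/99953, -11262/99953]
step 2: P̄ = F·P·Fᵀ + Q = [2668292/99953 3339312/99953; 3339312/99953 5290450/99953]
step 2: y = z − H·x̄ = [333645/99953]
step 2: S = H·P̄·Hᵀ + R = [48013862/99953]
step 2: K = P̄·Hᵀ·S⁻¹ = [5008968/24006931; 7935675/24006931]
step 2: x' = x̄ + K·y = [2947404/1846687, 1829577/1846687]
step 2: P' = (I − K·H)·P̄ = [138845068/24006931 6678624/24006931; 6678624/24006931 10580900/24006931]

step 0: x' = [-1170/283, -105/283], P' = [2436/283 88/283; 88/283 124/283]
step 1: x' = [28110/99953, 73068/99953], P' = [579588/99953 28320/99953; 28320/99953 44172/99953]
step 2: x' = [2947404/1846687, 1829577/1846687], P' = [138845068/24006931 6678624/24006931; 6678624/24006931 10580900/24006931]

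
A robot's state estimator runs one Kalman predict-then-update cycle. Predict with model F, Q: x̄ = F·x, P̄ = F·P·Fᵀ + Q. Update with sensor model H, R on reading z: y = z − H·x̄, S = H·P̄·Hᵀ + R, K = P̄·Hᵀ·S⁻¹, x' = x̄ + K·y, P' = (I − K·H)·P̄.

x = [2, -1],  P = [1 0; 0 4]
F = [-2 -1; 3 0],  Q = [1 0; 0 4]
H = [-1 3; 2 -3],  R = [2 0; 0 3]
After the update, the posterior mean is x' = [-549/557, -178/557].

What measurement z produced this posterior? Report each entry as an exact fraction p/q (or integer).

z = [-1, -2]

x̄ = F·x = [-3, 6]
P̄ = F·P·Fᵀ + Q = [9 -6; -6 13]
S = H·P̄·Hᵀ + R = [164 -189; -189 228]
K = P̄·Hᵀ·S⁻¹ = [216/557 267/557; 207/557 47/557]
x' − x̄ = [1122/557, -3520/557] = K·y
y = (KᵀK)⁻¹·Kᵀ·(x' − x̄) = [-22, 22]
z = y + H·x̄ = [-22, 22] + [21, -24] = [-1, -2]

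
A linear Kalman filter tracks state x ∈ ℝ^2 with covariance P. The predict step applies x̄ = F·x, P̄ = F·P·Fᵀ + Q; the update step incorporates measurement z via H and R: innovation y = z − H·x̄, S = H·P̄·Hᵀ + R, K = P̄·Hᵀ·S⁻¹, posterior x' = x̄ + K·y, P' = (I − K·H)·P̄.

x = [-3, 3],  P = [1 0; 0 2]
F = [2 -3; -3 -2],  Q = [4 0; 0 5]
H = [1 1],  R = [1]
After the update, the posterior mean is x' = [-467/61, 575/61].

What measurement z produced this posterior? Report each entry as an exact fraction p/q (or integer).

z = [2]

x̄ = F·x = [-15, 3]
P̄ = F·P·Fᵀ + Q = [26 6; 6 22]
S = H·P̄·Hᵀ + R = [61]
K = P̄·Hᵀ·S⁻¹ = [32/61; 28/61]
x' − x̄ = [448/61, 392/61] = K·y
y = (KᵀK)⁻¹·Kᵀ·(x' − x̄) = [14]
z = y + H·x̄ = [14] + [-12] = [2]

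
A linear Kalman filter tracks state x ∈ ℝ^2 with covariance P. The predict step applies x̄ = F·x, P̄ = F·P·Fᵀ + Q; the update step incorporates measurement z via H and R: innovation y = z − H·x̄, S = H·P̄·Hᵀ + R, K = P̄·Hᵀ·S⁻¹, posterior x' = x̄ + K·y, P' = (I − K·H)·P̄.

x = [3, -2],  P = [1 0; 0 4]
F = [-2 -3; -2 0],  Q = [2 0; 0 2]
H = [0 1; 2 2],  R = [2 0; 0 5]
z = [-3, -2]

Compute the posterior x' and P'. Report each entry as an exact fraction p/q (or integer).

x' = [947/358, -2635/716]
P' = [436/179 -231/179; -231/179 487/358]

x̄ = F·x = [0, -6]
P̄ = F·P·Fᵀ + Q = [42 4; 4 6]
y = z − H·x̄ = [3, 10]
S = H·P̄·Hᵀ + R = [8 20; 20 229]
K = P̄·Hᵀ·S⁻¹ = [-231/358 82/179; 487/716 5/179]
x' = x̄ + K·y = [947/358, -2635/716]
P' = (I − K·H)·P̄ = [436/179 -231/179; -231/179 487/358]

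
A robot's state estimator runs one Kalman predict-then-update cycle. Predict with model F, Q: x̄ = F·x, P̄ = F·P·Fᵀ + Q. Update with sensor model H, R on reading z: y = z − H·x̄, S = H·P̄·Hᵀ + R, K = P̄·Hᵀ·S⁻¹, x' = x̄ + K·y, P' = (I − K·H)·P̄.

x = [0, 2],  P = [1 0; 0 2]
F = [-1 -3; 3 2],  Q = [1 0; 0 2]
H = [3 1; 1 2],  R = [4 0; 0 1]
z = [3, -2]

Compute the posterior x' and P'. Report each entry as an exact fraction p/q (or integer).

x̄ = F·x = [-6, 4]
P̄ = F·P·Fᵀ + Q = [20 -15; -15 19]
y = z − H·x̄ = [17, -4]
S = H·P̄·Hᵀ + R = [113 -7; -7 37]
K = P̄·Hᵀ·S⁻¹ = [1595/4132 -815/4132; -801/4132 2417/4132]
x' = x̄ + K·y = [5583/4132, -6757/4132]
P' = (I − K·H)·P̄ = [2715/4132 -1765/4132; -1765/4132 2091/4132]

x' = [5583/4132, -6757/4132]
P' = [2715/4132 -1765/4132; -1765/4132 2091/4132]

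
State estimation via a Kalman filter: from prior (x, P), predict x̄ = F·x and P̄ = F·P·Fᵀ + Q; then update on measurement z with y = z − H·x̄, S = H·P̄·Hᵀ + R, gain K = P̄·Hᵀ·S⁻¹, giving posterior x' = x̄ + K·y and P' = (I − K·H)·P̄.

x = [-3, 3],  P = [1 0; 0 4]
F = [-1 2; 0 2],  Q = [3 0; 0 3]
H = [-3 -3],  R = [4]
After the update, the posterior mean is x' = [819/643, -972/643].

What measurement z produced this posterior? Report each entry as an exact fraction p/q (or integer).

x̄ = F·x = [9, 6]
P̄ = F·P·Fᵀ + Q = [20 16; 16 19]
S = H·P̄·Hᵀ + R = [643]
K = P̄·Hᵀ·S⁻¹ = [-108/643; -105/643]
x' − x̄ = [-4968/643, -4830/643] = K·y
y = (KᵀK)⁻¹·Kᵀ·(x' − x̄) = [46]
z = y + H·x̄ = [46] + [-45] = [1]

z = [1]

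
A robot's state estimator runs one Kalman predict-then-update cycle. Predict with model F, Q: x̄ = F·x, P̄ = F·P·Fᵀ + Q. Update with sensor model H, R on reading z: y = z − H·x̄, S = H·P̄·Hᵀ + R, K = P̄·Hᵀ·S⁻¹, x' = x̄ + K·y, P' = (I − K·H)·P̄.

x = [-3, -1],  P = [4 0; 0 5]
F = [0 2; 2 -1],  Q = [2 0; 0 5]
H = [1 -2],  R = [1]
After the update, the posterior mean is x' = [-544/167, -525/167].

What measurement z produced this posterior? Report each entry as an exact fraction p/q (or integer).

z = [3]

x̄ = F·x = [-2, -5]
P̄ = F·P·Fᵀ + Q = [22 -10; -10 26]
S = H·P̄·Hᵀ + R = [167]
K = P̄·Hᵀ·S⁻¹ = [42/167; -62/167]
x' − x̄ = [-210/167, 310/167] = K·y
y = (KᵀK)⁻¹·Kᵀ·(x' − x̄) = [-5]
z = y + H·x̄ = [-5] + [8] = [3]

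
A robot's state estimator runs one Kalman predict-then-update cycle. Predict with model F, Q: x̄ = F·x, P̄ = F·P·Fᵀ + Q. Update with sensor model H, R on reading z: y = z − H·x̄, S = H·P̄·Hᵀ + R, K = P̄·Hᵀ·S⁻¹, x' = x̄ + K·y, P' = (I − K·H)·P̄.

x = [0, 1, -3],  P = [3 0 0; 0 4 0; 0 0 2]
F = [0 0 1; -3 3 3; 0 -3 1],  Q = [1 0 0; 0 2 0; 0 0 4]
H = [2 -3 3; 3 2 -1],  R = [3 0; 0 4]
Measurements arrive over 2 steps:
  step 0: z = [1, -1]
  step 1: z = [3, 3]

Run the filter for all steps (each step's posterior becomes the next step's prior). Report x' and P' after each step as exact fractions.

step 0: x' = [-11959/79528, -151289/159056, -24727/39764], P' = [17583/39764 -70911/79528 -21909/19882; -70911/79528 749863/159056 211001/39764; -21909/19882 211001/39764 62745/9941]
step 1: x' = [13193877261/18958860773, 19535382743/18958860773, 28486250658/18958860773], P' = [5666775711/18958860773 -6133742739/18958860773 -8228643513/18958860773; -6133742739/18958860773 40545105587/18958860773 43074633017/18958860773; -8228643513/18958860773 43074633017/18958860773 51913237155/18958860773]

step 0: x̄ = F·x = [-3, -6, -6]
step 0: P̄ = F·P·Fᵀ + Q = [3 6 2; 6 83 -30; 2 -30 42]
step 0: y = z − H·x̄ = [7, 14]
step 0: S = H·P̄·Hᵀ + R = [1632 -892; -892 585]
step 0: K = P̄·Hᵀ·S⁻¹ = [6719/79528 3207/19882; -407/159056 14391/39764; 10767/39764 2473/9941]
step 0: x' = x̄ + K·y = [-11959/79528, -151289/159056, -24727/39764]
step 0: P' = (I − K·H)·P̄ = [17583/39764 -70911/79528 -21909/19882; -70911/79528 749863/159056 211001/39764; -21909/19882 211001/39764 62745/9941]
step 1: x̄ = F·x = [-24727/39764, -678837/159056, 354959/159056]
step 1: P̄ = F·P·Fᵀ + Q = [72686/9941 1517397/39764 -382023/39764; 1517397/39764 37634911/159056 -9551613/159056; -382023/39764 -9551613/159056 3324887/159056]
step 1: y = z − H·x̄ = [-606601/39764, 2486525/159056]
step 1: S = H·P̄·Hᵀ + R = [28407758/9941 -88953843/39764; -88953843/39764 285177599/159056]
step 1: K = P̄·Hᵀ·S⁻¹ = [1682949700/18958860773 3240371292/18958860773; -1559634396/18958860773 4903587485/18958860773; 3352841796/18958860773 2387524585/18958860773]
step 1: x' = x̄ + K·y = [13193877261/18958860773, 19535382743/18958860773, 28486250658/18958860773]
step 1: P' = (I − K·H)·P̄ = [5666775711/18958860773 -6133742739/18958860773 -8228643513/18958860773; -6133742739/18958860773 40545105587/18958860773 43074633017/18958860773; -8228643513/18958860773 43074633017/18958860773 51913237155/18958860773]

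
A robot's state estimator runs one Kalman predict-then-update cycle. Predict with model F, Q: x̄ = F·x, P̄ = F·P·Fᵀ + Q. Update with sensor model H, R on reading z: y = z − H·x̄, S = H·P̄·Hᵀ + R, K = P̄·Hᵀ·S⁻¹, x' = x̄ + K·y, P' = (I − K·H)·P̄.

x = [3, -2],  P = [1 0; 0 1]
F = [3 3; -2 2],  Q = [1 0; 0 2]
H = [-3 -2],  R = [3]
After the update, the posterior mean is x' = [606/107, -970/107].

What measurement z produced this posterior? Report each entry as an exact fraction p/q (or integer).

x̄ = F·x = [3, -10]
P̄ = F·P·Fᵀ + Q = [19 0; 0 10]
S = H·P̄·Hᵀ + R = [214]
K = P̄·Hᵀ·S⁻¹ = [-57/214; -10/107]
x' − x̄ = [285/107, 100/107] = K·y
y = (KᵀK)⁻¹·Kᵀ·(x' − x̄) = [-10]
z = y + H·x̄ = [-10] + [11] = [1]

z = [1]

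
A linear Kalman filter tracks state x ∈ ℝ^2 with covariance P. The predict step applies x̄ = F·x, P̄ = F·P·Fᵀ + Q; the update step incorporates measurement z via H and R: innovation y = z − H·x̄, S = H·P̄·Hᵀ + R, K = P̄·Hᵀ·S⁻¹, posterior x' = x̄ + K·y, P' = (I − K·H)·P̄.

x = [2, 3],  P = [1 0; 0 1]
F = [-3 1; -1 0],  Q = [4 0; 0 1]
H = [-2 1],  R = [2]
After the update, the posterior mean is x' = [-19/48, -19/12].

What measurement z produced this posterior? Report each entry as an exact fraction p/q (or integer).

x̄ = F·x = [-3, -2]
P̄ = F·P·Fᵀ + Q = [14 3; 3 2]
S = H·P̄·Hᵀ + R = [48]
K = P̄·Hᵀ·S⁻¹ = [-25/48; -1/12]
x' − x̄ = [125/48, 5/12] = K·y
y = (KᵀK)⁻¹·Kᵀ·(x' − x̄) = [-5]
z = y + H·x̄ = [-5] + [4] = [-1]

z = [-1]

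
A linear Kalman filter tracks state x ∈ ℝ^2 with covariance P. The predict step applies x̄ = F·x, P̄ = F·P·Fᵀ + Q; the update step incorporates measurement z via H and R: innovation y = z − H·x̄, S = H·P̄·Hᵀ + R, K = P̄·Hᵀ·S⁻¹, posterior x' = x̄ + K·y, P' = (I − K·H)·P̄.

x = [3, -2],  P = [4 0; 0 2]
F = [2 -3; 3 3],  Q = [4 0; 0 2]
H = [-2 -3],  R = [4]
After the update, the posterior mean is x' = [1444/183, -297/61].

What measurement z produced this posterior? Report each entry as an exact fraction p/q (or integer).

z = [-1]

x̄ = F·x = [12, 3]
P̄ = F·P·Fᵀ + Q = [38 6; 6 56]
S = H·P̄·Hᵀ + R = [732]
K = P̄·Hᵀ·S⁻¹ = [-47/366; -15/61]
x' − x̄ = [-752/183, -480/61] = K·y
y = (KᵀK)⁻¹·Kᵀ·(x' − x̄) = [32]
z = y + H·x̄ = [32] + [-33] = [-1]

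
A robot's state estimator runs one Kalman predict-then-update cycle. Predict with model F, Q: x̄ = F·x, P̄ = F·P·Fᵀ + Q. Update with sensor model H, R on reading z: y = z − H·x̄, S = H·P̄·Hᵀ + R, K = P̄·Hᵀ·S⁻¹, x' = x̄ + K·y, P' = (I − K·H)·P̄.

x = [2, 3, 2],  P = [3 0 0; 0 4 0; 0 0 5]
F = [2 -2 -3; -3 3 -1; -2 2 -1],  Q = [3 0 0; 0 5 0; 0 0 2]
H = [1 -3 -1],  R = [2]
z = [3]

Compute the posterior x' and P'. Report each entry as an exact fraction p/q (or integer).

x' = [-377/62, -1431/620, -1323/620]
P' = [3267/62 1633/124 1601/124; 1633/124 4671/1240 2903/1240; 1601/124 2903/1240 7679/1240]

x̄ = F·x = [-8, 1, 0]
P̄ = F·P·Fᵀ + Q = [76 -27 -13; -27 73 47; -13 47 35]
y = z − H·x̄ = [14]
S = H·P̄·Hᵀ + R = [1240]
K = P̄·Hᵀ·S⁻¹ = [17/124; -293/1240; -189/1240]
x' = x̄ + K·y = [-377/62, -1431/620, -1323/620]
P' = (I − K·H)·P̄ = [3267/62 1633/124 1601/124; 1633/124 4671/1240 2903/1240; 1601/124 2903/1240 7679/1240]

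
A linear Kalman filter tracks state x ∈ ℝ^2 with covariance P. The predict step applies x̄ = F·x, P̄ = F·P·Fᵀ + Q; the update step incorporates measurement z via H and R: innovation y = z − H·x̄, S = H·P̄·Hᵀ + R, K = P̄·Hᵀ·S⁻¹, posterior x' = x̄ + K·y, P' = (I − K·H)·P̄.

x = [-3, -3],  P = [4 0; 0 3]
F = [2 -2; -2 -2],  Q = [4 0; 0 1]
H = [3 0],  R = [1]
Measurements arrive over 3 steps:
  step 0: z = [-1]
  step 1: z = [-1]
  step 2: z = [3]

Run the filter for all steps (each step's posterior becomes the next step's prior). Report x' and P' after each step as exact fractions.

step 0: x' = [-96/289, 3480/289], P' = [32/289 -4/289; -4/289 8237/289]
step 1: x' = [-109944/308665, -3420/61733], P' = [34264/308665 6564/61733; 6564/61733 411321/61733]
step 2: x' = [83834496/84328849, 186020316/84328849], P' = [9335576/84328849 8089364/84328849; 8089364/84328849 532981589/84328849]

step 0: x̄ = F·x = [0, 12]
step 0: P̄ = F·P·Fᵀ + Q = [32 -4; -4 29]
step 0: y = z − H·x̄ = [-1]
step 0: S = H·P̄·Hᵀ + R = [289]
step 0: K = P̄·Hᵀ·S⁻¹ = [96/289; -12/289]
step 0: x' = x̄ + K·y = [-96/289, 3480/289]
step 0: P' = (I − K·H)·P̄ = [32/289 -4/289; -4/289 8237/289]
step 1: x̄ = F·x = [-7152/289, -6768/289]
step 1: P̄ = F·P·Fᵀ + Q = [34264/289 32820/289; 32820/289 33333/289]
step 1: y = z − H·x̄ = [21167/289]
step 1: S = H·P̄·Hᵀ + R = [308665/289]
step 1: K = P̄·Hᵀ·S⁻¹ = [102792/308665; 19692/61733]
step 1: x' = x̄ + K·y = [-109944/308665, -3420/61733]
step 1: P' = (I − K·H)·P̄ = [34264/308665 6564/61733; 6564/61733 411321/61733]
step 2: x̄ = F·x = [-185688/308665, 254088/308665]
step 2: P̄ = F·P·Fᵀ + Q = [9335576/308665 8089364/308665; 8089364/308665 8934701/308665]
step 2: y = z − H·x̄ = [1483059/308665]
step 2: S = H·P̄·Hᵀ + R = [84328849/308665]
step 2: K = P̄·Hᵀ·S⁻¹ = [28006728/84328849; 24268092/84328849]
step 2: x' = x̄ + K·y = [83834496/84328849, 186020316/84328849]
step 2: P' = (I − K·H)·P̄ = [9335576/84328849 8089364/84328849; 8089364/84328849 532981589/84328849]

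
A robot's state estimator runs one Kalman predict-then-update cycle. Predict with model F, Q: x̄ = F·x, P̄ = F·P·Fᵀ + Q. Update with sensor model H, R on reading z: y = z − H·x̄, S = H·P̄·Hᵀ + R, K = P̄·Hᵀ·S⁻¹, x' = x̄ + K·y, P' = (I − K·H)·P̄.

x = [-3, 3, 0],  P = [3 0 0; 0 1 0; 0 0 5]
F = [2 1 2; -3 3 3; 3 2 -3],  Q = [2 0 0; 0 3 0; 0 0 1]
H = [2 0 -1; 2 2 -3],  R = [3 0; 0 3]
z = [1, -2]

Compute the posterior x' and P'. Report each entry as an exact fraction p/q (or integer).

x' = [205129/53197, 336650/53197, 392240/53197]
P' = [153495/53197 159075/53197 214260/53197; 159075/53197 403332/53197 361194/53197; 214260/53197 361194/53197 396039/53197]

x̄ = F·x = [-3, 18, -3]
P̄ = F·P·Fᵀ + Q = [35 15 -10; 15 84 -66; -10 -66 77]
y = z − H·x̄ = [4, -41]
S = H·P̄·Hᵀ + R = [260 643; 643 2204]
K = P̄·Hᵀ·S⁻¹ = [30910/53197 -5880/53197; -14348/53197 13744/53197; 10827/53197 -12403/53197]
x' = x̄ + K·y = [205129/53197, 336650/53197, 392240/53197]
P' = (I − K·H)·P̄ = [153495/53197 159075/53197 214260/53197; 159075/53197 403332/53197 361194/53197; 214260/53197 361194/53197 396039/53197]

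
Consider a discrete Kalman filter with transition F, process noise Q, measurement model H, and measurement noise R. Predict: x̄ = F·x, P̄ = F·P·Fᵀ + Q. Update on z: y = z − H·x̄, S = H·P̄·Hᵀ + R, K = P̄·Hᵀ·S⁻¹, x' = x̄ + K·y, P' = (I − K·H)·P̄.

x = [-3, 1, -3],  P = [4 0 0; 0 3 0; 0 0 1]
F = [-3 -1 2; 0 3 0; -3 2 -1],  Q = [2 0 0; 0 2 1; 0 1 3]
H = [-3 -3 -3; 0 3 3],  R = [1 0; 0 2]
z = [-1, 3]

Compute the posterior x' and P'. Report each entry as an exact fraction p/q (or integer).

x' = [-284498/409223, -1384995/409223, 1806058/409223]
P' = [134928/409223 -95517/409223 5663/409223; -95517/409223 1310818/409223 -1233070/409223; 5663/409223 -1233070/409223 1245452/409223]

x̄ = F·x = [2, 3, 14]
P̄ = F·P·Fᵀ + Q = [45 -9 28; -9 29 19; 28 19 52]
y = z − H·x̄ = [56, -48]
S = H·P̄·Hᵀ + R = [1819 -1242; -1242 1073]
K = P̄·Hᵀ·S⁻¹ = [-135222/409223 -134781/409223; 53307/409223 116622/409223; -54135/409223 18573/409223]
x' = x̄ + K·y = [-284498/409223, -1384995/409223, 1806058/409223]
P' = (I − K·H)·P̄ = [134928/409223 -95517/409223 5663/409223; -95517/409223 1310818/409223 -1233070/409223; 5663/409223 -1233070/409223 1245452/409223]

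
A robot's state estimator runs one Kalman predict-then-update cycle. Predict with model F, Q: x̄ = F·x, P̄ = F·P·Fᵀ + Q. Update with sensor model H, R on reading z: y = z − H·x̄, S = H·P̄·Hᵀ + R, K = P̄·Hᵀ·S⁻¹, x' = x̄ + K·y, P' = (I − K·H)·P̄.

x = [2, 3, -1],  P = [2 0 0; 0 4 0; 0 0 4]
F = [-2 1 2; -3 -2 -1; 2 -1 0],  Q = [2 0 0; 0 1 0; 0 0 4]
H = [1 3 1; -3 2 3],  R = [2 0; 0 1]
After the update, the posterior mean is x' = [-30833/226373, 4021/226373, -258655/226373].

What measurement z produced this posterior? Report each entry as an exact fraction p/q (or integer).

z = [-1, -3]

x̄ = F·x = [-3, -11, 1]
P̄ = F·P·Fᵀ + Q = [30 -4 -12; -4 39 -4; -12 -4 16]
S = H·P̄·Hᵀ + R = [327 176; 176 787]
K = P̄·Hᵀ·S⁻¹ = [28306/226373 -44874/226373; 72055/226373 6322/226373; -19672/226373 26260/226373]
x' − x̄ = [648286/226373, 2494124/226373, -485028/226373] = K·y
y = (KᵀK)⁻¹·Kᵀ·(x' − x̄) = [34, 7]
z = y + H·x̄ = [34, 7] + [-35, -10] = [-1, -3]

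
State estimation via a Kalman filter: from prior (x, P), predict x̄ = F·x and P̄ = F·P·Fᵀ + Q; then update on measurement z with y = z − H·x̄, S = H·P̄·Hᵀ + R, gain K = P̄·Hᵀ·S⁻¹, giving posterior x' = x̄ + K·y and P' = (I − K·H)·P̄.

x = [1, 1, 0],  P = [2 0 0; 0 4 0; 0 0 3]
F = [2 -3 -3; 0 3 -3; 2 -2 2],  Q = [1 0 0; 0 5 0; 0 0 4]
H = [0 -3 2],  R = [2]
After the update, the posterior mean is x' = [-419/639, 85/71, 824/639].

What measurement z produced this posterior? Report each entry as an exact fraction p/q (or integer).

z = [-1]

x̄ = F·x = [-1, 3, 0]
P̄ = F·P·Fᵀ + Q = [72 -9 14; -9 68 -42; 14 -42 40]
S = H·P̄·Hᵀ + R = [1278]
K = P̄·Hᵀ·S⁻¹ = [55/1278; -16/71; 103/639]
x' − x̄ = [220/639, -128/71, 824/639] = K·y
y = (KᵀK)⁻¹·Kᵀ·(x' − x̄) = [8]
z = y + H·x̄ = [8] + [-9] = [-1]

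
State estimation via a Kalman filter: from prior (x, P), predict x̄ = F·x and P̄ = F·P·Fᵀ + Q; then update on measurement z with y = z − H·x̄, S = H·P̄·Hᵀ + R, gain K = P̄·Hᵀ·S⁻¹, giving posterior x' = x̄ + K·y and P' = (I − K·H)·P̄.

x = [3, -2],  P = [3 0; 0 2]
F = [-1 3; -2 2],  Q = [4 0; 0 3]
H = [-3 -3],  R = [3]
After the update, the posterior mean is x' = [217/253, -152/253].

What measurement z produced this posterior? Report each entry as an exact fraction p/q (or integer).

z = [-1]

x̄ = F·x = [-9, -10]
P̄ = F·P·Fᵀ + Q = [25 18; 18 23]
S = H·P̄·Hᵀ + R = [759]
K = P̄·Hᵀ·S⁻¹ = [-43/253; -41/253]
x' − x̄ = [2494/253, 2378/253] = K·y
y = (KᵀK)⁻¹·Kᵀ·(x' − x̄) = [-58]
z = y + H·x̄ = [-58] + [57] = [-1]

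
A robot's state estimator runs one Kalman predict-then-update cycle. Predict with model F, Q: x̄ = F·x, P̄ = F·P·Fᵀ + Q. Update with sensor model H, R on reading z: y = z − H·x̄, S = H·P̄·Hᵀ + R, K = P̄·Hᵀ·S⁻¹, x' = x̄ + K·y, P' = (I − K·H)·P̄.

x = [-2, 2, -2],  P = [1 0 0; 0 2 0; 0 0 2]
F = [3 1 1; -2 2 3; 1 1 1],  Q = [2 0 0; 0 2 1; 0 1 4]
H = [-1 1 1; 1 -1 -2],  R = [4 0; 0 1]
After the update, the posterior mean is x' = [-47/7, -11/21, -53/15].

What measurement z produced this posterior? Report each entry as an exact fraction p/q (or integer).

x̄ = F·x = [-6, 2, -2]
P̄ = F·P·Fᵀ + Q = [15 4 7; 4 32 9; 7 9 9]
S = H·P̄·Hᵀ + R = [56 -63; -63 84]
K = P̄·Hᵀ·S⁻¹ = [-5/7 -4/7; 2/7 -1/3; -16/35 -61/105]
x' − x̄ = [-5/7, -53/21, -23/15] = K·y
y = (KᵀK)⁻¹·Kᵀ·(x' − x̄) = [-3, 5]
z = y + H·x̄ = [-3, 5] + [6, -4] = [3, 1]

z = [3, 1]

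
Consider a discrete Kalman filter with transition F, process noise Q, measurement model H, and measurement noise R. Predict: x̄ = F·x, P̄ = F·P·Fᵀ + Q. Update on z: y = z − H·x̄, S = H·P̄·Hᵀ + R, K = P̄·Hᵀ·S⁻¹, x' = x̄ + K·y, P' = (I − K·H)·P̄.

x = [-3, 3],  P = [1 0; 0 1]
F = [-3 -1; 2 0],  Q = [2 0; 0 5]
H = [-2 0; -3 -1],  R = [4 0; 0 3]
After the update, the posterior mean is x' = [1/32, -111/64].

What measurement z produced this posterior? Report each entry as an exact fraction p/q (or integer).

x̄ = F·x = [6, -6]
P̄ = F·P·Fᵀ + Q = [12 -6; -6 9]
S = H·P̄·Hᵀ + R = [52 60; 60 84]
K = P̄·Hᵀ·S⁻¹ = [-9/32 -5/32; 39/64 -21/64]
x' − x̄ = [-191/32, 273/64] = K·y
y = (KᵀK)⁻¹·Kᵀ·(x' − x̄) = [14, 13]
z = y + H·x̄ = [14, 13] + [-12, -12] = [2, 1]

z = [2, 1]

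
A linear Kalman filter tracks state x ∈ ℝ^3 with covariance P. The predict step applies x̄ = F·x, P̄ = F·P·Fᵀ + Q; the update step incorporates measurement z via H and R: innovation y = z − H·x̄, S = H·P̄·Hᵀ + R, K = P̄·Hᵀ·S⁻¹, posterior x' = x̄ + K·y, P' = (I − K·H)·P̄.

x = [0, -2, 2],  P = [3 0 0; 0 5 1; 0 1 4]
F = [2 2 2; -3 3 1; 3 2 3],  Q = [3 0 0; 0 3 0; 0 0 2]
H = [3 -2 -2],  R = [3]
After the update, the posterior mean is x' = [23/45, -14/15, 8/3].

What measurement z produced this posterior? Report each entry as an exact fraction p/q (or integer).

x̄ = F·x = [0, -4, 2]
P̄ = F·P·Fᵀ + Q = [59 28 72; 28 85 26; 72 26 97]
S = H·P̄·Hᵀ + R = [270]
K = P̄·Hᵀ·S⁻¹ = [-23/270; -23/45; -1/9]
x' − x̄ = [23/45, 46/15, 2/3] = K·y
y = (KᵀK)⁻¹·Kᵀ·(x' − x̄) = [-6]
z = y + H·x̄ = [-6] + [4] = [-2]

z = [-2]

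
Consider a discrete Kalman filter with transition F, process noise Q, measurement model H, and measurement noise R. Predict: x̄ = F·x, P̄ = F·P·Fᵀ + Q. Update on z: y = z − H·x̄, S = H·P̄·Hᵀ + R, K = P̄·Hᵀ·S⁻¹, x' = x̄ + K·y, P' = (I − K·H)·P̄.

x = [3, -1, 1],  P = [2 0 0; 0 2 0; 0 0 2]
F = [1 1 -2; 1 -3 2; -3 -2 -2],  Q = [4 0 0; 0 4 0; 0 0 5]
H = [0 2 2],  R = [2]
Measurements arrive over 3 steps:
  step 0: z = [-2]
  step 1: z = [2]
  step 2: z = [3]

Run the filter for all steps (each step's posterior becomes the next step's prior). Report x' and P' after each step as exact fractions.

step 0: x̄ = F·x = [0, 8, -9]
step 0: P̄ = F·P·Fᵀ + Q = [16 -12 -2; -12 32 -2; -2 -2 39]
step 0: y = z − H·x̄ = [0]
step 0: S = H·P̄·Hᵀ + R = [270]
step 0: K = P̄·Hᵀ·S⁻¹ = [-14/135; 2/9; 37/135]
step 0: x' = x̄ + K·y = [0, 8, -9]
step 0: P' = (I − K·H)·P̄ = [1768/135 -52/9 766/135; -52/9 56/3 -166/9; 766/135 -166/9 2527/135]
step 1: x̄ = F·x = [26, -42, 2]
step 1: P̄ = F·P·Fᵀ + Q = [20272/135 -2284/9 1748/135; -2284/9 1616/3 -1124/9; 1748/135 -1124/9 16687/135]
step 1: y = z − H·x̄ = [82]
step 1: S = H·P̄·Hᵀ + R = [223018/135]
step 1: K = P̄·Hᵀ·S⁻¹ = [-32512/111509; 55860/111509; -173/111509]
step 1: x' = x̄ + K·y = [233250/111509, -102858/111509, 208832/111509]
step 1: P' = (I − K·H)·P̄ = [1084816/111509 -1393020/111509 1360508/111509; -1393020/111509 13838928/111509 -13783068/111509; 1360508/111509 -13783068/111509 13782895/111509]
step 2: x̄ = F·x = [-287272/111509, 959488/111509, -911698/111509]
step 2: P̄ = F·P·Fᵀ + Q = [117405560/111509 -203042052/111509 9040272/111509; -203042052/111509 360409752/111509 -23553800/111509; 9040272/111509 -23553800/111509 10153493/111509]
step 2: y = z − H·x̄ = [238947/111509]
step 2: S = H·P̄·Hᵀ + R = [1294045598/111509]
step 2: K = P̄·Hᵀ·S⁻¹ = [-194001780/647022799; 336855952/647022799; -13400307/647022799]
step 2: x' = x̄ + K·y = [-2082591332/647022799, 6289190384/647022799, -5318775659/647022799]
step 2: P' = (I − K·H)·P̄ = [6194053960/647022799 -6022188492/647022799 5828186712/647022799; -6022188492/647022799 56044460360/647022799 -55707604408/647022799; 5828186712/647022799 -55707604408/647022799 55694204101/647022799]

step 0: x' = [0, 8, -9], P' = [1768/135 -52/9 766/135; -52/9 56/3 -166/9; 766/135 -166/9 2527/135]
step 1: x' = [233250/111509, -102858/111509, 208832/111509], P' = [1084816/111509 -1393020/111509 1360508/111509; -1393020/111509 13838928/111509 -13783068/111509; 1360508/111509 -13783068/111509 13782895/111509]
step 2: x' = [-2082591332/647022799, 6289190384/647022799, -5318775659/647022799], P' = [6194053960/647022799 -6022188492/647022799 5828186712/647022799; -6022188492/647022799 56044460360/647022799 -55707604408/647022799; 5828186712/647022799 -55707604408/647022799 55694204101/647022799]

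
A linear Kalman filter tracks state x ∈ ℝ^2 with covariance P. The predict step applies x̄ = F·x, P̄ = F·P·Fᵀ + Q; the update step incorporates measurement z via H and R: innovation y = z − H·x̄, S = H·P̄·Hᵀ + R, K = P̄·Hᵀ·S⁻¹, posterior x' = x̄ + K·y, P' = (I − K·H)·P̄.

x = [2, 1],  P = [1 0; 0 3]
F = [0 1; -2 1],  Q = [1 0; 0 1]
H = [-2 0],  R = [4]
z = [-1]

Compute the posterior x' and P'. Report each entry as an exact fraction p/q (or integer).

x̄ = F·x = [1, -3]
P̄ = F·P·Fᵀ + Q = [4 3; 3 8]
y = z − H·x̄ = [1]
S = H·P̄·Hᵀ + R = [20]
K = P̄·Hᵀ·S⁻¹ = [-2/5; -3/10]
x' = x̄ + K·y = [3/5, -33/10]
P' = (I − K·H)·P̄ = [4/5 3/5; 3/5 31/5]

x' = [3/5, -33/10]
P' = [4/5 3/5; 3/5 31/5]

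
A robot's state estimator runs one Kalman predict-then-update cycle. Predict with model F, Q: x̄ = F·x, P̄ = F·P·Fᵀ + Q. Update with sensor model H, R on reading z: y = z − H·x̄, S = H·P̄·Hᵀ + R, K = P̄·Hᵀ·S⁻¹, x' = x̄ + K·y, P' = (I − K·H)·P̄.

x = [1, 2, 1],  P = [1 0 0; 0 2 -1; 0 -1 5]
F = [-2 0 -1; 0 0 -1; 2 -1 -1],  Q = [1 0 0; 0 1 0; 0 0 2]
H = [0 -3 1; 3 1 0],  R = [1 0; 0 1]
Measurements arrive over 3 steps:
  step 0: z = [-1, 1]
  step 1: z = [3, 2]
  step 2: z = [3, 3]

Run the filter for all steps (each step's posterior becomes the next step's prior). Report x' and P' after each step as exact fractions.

step 0: x̄ = F·x = [-3, -1, -1]
step 0: P̄ = F·P·Fᵀ + Q = [10 5 0; 5 6 4; 0 4 11]
step 0: y = z − H·x̄ = [-3, 11]
step 0: S = H·P̄·Hᵀ + R = [42 -59; -59 127]
step 0: K = P̄·Hᵀ·S⁻¹ = [160/1853 585/1853; -539/1853 56/1853; 1/17 1/17]
step 0: x' = x̄ + K·y = [396/1853, 380/1853, -9/17]
step 0: P' = (I − K·H)·P̄ = [455/1853 -780/1853 -20/17; -780/1853 2396/1853 61/17; -20/17 61/17 184/17]
step 1: x̄ = F·x = [189/1853, 9/17, 1393/1853]
step 1: P̄ = F·P·Fᵀ + Q = [15009/1853 144/17 23325/1853; 144/17 201/17 285/17; 23325/1853 285/17 53116/1853]
step 1: y = z − H·x̄ = [7109/1853, 2158/1853]
step 1: S = H·P̄·Hᵀ + R = [65760/1853 -105951/1853; -105951/1853 253019/1853]
step 1: K = P̄·Hᵀ·S⁻¹ = [75764/973721 265413/973721; -262609/973721 155562/973721; 304663/2921163 431369/973721]
step 1: x' = x̄ + K·y = [99869/139103, -44404/139103, 695992/417309]
step 1: P' = (I − K·H)·P̄ = [160974/973721 -217509/973721 -576763/973721; -217509/973721 808089/973721 2161658/973721; -576763/973721 2161658/973721 19759585/2921163]
step 2: x̄ = F·x = [-11462/3693, -695992/417309, 36434/417309]
step 2: P̄ = F·P·Fᵀ + Q = [156560/25851 144239/25851 29087/3693; 144239/25851 22680748/2921163 4243591/417309; 29087/3693 4243591/417309 7494154/417309]
step 2: y = z − H·x̄ = [-872483/417309, 5833537/417309]
step 2: S = H·P̄·Hᵀ + R = [81276151/2921163 -116004719/2921163; -116004719/2921163 282617473/2921163]
step 2: K = P̄·Hᵀ·S⁻¹ = [35740961/465223982 128866881/465223982; -433282450/1628283937 234543611/1628283937; 374255701/3256567874 1291256947/3256567874]
step 2: x' = x̄ + K·y = [141388569/232611991, 209840331/232611991, 1253732372/232611991]
step 2: P' = (I − K·H)·P̄ = [73891919/465223982 -46404438/232611991 -242685667/465223982; -46404438/232611991 1209036809/1628283937 3193827977/1628283937; -242685667/465223982 3193827977/1628283937 19537223563/3256567874]

step 0: x' = [396/1853, 380/1853, -9/17], P' = [455/1853 -780/1853 -20/17; -780/1853 2396/1853 61/17; -20/17 61/17 184/17]
step 1: x' = [99869/139103, -44404/139103, 695992/417309], P' = [160974/973721 -217509/973721 -576763/973721; -217509/973721 808089/973721 2161658/973721; -576763/973721 2161658/973721 19759585/2921163]
step 2: x' = [141388569/232611991, 209840331/232611991, 1253732372/232611991], P' = [73891919/465223982 -46404438/232611991 -242685667/465223982; -46404438/232611991 1209036809/1628283937 3193827977/1628283937; -242685667/465223982 3193827977/1628283937 19537223563/3256567874]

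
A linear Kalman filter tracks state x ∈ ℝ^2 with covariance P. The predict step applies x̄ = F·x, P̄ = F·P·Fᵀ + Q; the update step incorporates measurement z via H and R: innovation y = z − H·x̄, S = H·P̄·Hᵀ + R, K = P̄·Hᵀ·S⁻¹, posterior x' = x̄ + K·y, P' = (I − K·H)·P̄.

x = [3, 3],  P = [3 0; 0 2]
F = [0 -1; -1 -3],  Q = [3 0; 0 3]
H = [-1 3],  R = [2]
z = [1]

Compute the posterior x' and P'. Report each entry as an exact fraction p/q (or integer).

x' = [-7/11, 0]
P' = [766/187 24/17; 24/17 12/17]

x̄ = F·x = [-3, -12]
P̄ = F·P·Fᵀ + Q = [5 6; 6 24]
y = z − H·x̄ = [34]
S = H·P̄·Hᵀ + R = [187]
K = P̄·Hᵀ·S⁻¹ = [13/187; 6/17]
x' = x̄ + K·y = [-7/11, 0]
P' = (I − K·H)·P̄ = [766/187 24/17; 24/17 12/17]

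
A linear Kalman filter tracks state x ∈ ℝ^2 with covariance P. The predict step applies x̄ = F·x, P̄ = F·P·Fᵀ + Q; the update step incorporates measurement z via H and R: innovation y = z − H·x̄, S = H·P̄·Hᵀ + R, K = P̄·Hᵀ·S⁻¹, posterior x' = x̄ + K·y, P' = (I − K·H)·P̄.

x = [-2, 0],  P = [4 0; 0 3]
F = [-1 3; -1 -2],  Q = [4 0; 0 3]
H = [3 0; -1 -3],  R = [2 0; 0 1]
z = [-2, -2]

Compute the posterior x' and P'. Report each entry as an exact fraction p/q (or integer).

x' = [-832/1285, 1157/1285]
P' = [4256/19275 -1421/19275; -1421/19275 5197/38550]

x̄ = F·x = [2, 2]
P̄ = F·P·Fᵀ + Q = [35 -14; -14 19]
y = z − H·x̄ = [-8, 6]
S = H·P̄·Hᵀ + R = [317 21; 21 123]
K = P̄·Hᵀ·S⁻¹ = [2128/6425 7/19275; -1421/12850 -12749/38550]
x' = x̄ + K·y = [-832/1285, 1157/1285]
P' = (I − K·H)·P̄ = [4256/19275 -1421/19275; -1421/19275 5197/38550]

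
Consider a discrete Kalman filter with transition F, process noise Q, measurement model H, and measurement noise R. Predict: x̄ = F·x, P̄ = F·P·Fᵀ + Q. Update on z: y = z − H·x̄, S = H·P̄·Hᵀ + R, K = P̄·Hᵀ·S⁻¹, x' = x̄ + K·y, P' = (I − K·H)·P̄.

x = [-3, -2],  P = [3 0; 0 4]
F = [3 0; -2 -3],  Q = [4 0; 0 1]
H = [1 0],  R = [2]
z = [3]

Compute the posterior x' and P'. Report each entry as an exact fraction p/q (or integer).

x' = [25/11, 60/11]
P' = [62/33 -12/11; -12/11 431/11]

x̄ = F·x = [-9, 12]
P̄ = F·P·Fᵀ + Q = [31 -18; -18 49]
y = z − H·x̄ = [12]
S = H·P̄·Hᵀ + R = [33]
K = P̄·Hᵀ·S⁻¹ = [31/33; -6/11]
x' = x̄ + K·y = [25/11, 60/11]
P' = (I − K·H)·P̄ = [62/33 -12/11; -12/11 431/11]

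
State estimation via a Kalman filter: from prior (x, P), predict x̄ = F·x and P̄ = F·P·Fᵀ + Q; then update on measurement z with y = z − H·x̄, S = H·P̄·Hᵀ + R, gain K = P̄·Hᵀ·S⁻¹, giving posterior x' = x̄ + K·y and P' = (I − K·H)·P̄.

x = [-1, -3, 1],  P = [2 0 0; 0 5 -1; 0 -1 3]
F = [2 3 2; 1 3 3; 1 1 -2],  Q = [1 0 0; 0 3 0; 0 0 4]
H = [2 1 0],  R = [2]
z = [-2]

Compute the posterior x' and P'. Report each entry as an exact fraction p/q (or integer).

x̄ = F·x = [-9, -7, -6]
P̄ = F·P·Fᵀ + Q = [54 52 11; 52 59 2; 11 2 27]
y = z − H·x̄ = [23]
S = H·P̄·Hᵀ + R = [485]
K = P̄·Hᵀ·S⁻¹ = [32/97; 163/485; 24/485]
x' = x̄ + K·y = [-137/97, 354/485, -2358/485]
P' = (I − K·H)·P̄ = [118/97 -172/97 299/97; -172/97 2046/485 -2942/485; 299/97 -2942/485 12519/485]

x' = [-137/97, 354/485, -2358/485]
P' = [118/97 -172/97 299/97; -172/97 2046/485 -2942/485; 299/97 -2942/485 12519/485]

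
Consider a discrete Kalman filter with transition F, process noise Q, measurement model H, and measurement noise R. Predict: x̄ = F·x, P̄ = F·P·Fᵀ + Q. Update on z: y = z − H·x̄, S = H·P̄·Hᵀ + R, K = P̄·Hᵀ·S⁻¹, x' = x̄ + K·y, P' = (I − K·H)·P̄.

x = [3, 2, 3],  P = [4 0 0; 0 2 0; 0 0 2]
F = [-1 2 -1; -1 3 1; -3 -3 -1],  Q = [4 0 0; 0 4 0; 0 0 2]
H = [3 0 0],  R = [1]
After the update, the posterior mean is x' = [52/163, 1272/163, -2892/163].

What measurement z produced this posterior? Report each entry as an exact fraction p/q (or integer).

x̄ = F·x = [-2, 6, -18]
P̄ = F·P·Fᵀ + Q = [18 14 2; 14 28 -8; 2 -8 58]
S = H·P̄·Hᵀ + R = [163]
K = P̄·Hᵀ·S⁻¹ = [54/163; 42/163; 6/163]
x' − x̄ = [378/163, 294/163, 42/163] = K·y
y = (KᵀK)⁻¹·Kᵀ·(x' − x̄) = [7]
z = y + H·x̄ = [7] + [-6] = [1]

z = [1]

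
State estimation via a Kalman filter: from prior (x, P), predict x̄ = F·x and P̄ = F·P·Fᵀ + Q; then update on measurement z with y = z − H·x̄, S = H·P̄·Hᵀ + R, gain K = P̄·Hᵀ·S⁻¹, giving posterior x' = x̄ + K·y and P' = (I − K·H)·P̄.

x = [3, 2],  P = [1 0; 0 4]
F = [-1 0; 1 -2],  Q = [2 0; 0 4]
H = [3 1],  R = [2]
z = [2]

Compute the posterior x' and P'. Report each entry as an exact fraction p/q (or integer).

x' = [-9/11, 43/11]
P' = [17/11 -47/11; -47/11 150/11]

x̄ = F·x = [-3, -1]
P̄ = F·P·Fᵀ + Q = [3 -1; -1 21]
y = z − H·x̄ = [12]
S = H·P̄·Hᵀ + R = [44]
K = P̄·Hᵀ·S⁻¹ = [2/11; 9/22]
x' = x̄ + K·y = [-9/11, 43/11]
P' = (I − K·H)·P̄ = [17/11 -47/11; -47/11 150/11]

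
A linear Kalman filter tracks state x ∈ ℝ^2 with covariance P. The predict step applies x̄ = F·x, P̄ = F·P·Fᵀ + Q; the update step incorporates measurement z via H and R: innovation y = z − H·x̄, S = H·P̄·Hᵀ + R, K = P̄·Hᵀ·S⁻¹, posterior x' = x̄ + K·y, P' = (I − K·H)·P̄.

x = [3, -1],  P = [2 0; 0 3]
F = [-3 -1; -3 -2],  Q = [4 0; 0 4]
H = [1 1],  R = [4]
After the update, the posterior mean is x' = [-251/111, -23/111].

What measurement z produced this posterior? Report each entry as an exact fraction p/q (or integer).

x̄ = F·x = [-8, -7]
P̄ = F·P·Fᵀ + Q = [25 24; 24 34]
S = H·P̄·Hᵀ + R = [111]
K = P̄·Hᵀ·S⁻¹ = [49/111; 58/111]
x' − x̄ = [637/111, 754/111] = K·y
y = (KᵀK)⁻¹·Kᵀ·(x' − x̄) = [13]
z = y + H·x̄ = [13] + [-15] = [-2]

z = [-2]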